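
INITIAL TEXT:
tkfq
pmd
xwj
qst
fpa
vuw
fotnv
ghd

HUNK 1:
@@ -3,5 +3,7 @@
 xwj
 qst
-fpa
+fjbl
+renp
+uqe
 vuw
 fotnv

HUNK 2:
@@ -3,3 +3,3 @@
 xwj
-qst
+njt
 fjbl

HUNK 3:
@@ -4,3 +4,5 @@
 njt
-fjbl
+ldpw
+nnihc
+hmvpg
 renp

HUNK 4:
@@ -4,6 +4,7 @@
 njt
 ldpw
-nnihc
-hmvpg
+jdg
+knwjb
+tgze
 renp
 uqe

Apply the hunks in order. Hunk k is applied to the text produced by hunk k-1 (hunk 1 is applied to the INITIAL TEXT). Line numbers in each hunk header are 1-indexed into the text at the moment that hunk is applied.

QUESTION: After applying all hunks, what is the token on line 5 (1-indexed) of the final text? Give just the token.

Hunk 1: at line 3 remove [fpa] add [fjbl,renp,uqe] -> 10 lines: tkfq pmd xwj qst fjbl renp uqe vuw fotnv ghd
Hunk 2: at line 3 remove [qst] add [njt] -> 10 lines: tkfq pmd xwj njt fjbl renp uqe vuw fotnv ghd
Hunk 3: at line 4 remove [fjbl] add [ldpw,nnihc,hmvpg] -> 12 lines: tkfq pmd xwj njt ldpw nnihc hmvpg renp uqe vuw fotnv ghd
Hunk 4: at line 4 remove [nnihc,hmvpg] add [jdg,knwjb,tgze] -> 13 lines: tkfq pmd xwj njt ldpw jdg knwjb tgze renp uqe vuw fotnv ghd
Final line 5: ldpw

Answer: ldpw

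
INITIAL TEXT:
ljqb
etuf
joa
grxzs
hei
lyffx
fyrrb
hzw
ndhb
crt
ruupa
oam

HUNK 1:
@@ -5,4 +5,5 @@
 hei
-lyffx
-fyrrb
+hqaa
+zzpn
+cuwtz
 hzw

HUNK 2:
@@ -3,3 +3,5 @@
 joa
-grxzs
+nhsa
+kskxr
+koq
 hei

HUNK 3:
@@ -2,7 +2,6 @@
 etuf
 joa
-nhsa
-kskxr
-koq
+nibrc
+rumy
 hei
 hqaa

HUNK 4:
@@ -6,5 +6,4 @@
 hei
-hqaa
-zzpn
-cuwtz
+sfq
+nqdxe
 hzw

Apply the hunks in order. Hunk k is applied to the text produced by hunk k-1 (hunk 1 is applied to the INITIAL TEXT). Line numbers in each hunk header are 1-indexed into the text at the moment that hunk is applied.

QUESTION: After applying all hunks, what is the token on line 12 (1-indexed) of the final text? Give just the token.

Hunk 1: at line 5 remove [lyffx,fyrrb] add [hqaa,zzpn,cuwtz] -> 13 lines: ljqb etuf joa grxzs hei hqaa zzpn cuwtz hzw ndhb crt ruupa oam
Hunk 2: at line 3 remove [grxzs] add [nhsa,kskxr,koq] -> 15 lines: ljqb etuf joa nhsa kskxr koq hei hqaa zzpn cuwtz hzw ndhb crt ruupa oam
Hunk 3: at line 2 remove [nhsa,kskxr,koq] add [nibrc,rumy] -> 14 lines: ljqb etuf joa nibrc rumy hei hqaa zzpn cuwtz hzw ndhb crt ruupa oam
Hunk 4: at line 6 remove [hqaa,zzpn,cuwtz] add [sfq,nqdxe] -> 13 lines: ljqb etuf joa nibrc rumy hei sfq nqdxe hzw ndhb crt ruupa oam
Final line 12: ruupa

Answer: ruupa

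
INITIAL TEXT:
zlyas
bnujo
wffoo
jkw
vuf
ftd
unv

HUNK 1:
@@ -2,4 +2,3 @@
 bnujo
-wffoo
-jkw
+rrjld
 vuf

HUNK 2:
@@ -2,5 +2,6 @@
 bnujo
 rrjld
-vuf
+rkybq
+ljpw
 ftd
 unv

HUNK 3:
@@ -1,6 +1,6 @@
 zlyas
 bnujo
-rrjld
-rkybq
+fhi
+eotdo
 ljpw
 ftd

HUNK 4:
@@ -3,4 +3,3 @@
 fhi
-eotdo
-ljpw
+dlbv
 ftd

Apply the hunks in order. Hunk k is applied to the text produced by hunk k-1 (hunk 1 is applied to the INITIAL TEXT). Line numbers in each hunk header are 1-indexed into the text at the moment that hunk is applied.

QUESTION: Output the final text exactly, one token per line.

Hunk 1: at line 2 remove [wffoo,jkw] add [rrjld] -> 6 lines: zlyas bnujo rrjld vuf ftd unv
Hunk 2: at line 2 remove [vuf] add [rkybq,ljpw] -> 7 lines: zlyas bnujo rrjld rkybq ljpw ftd unv
Hunk 3: at line 1 remove [rrjld,rkybq] add [fhi,eotdo] -> 7 lines: zlyas bnujo fhi eotdo ljpw ftd unv
Hunk 4: at line 3 remove [eotdo,ljpw] add [dlbv] -> 6 lines: zlyas bnujo fhi dlbv ftd unv

Answer: zlyas
bnujo
fhi
dlbv
ftd
unv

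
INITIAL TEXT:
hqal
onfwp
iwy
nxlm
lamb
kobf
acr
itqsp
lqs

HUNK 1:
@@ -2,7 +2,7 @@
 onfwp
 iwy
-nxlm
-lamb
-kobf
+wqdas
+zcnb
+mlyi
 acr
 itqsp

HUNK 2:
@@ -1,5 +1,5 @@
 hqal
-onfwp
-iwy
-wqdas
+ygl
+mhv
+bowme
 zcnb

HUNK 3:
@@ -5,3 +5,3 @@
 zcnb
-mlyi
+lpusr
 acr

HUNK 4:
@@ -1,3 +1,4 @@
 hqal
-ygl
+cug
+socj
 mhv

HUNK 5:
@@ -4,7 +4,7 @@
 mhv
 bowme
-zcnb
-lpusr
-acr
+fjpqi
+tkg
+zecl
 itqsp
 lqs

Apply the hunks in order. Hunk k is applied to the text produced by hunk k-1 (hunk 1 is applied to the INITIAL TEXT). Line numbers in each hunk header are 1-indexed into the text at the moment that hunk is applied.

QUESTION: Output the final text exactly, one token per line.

Hunk 1: at line 2 remove [nxlm,lamb,kobf] add [wqdas,zcnb,mlyi] -> 9 lines: hqal onfwp iwy wqdas zcnb mlyi acr itqsp lqs
Hunk 2: at line 1 remove [onfwp,iwy,wqdas] add [ygl,mhv,bowme] -> 9 lines: hqal ygl mhv bowme zcnb mlyi acr itqsp lqs
Hunk 3: at line 5 remove [mlyi] add [lpusr] -> 9 lines: hqal ygl mhv bowme zcnb lpusr acr itqsp lqs
Hunk 4: at line 1 remove [ygl] add [cug,socj] -> 10 lines: hqal cug socj mhv bowme zcnb lpusr acr itqsp lqs
Hunk 5: at line 4 remove [zcnb,lpusr,acr] add [fjpqi,tkg,zecl] -> 10 lines: hqal cug socj mhv bowme fjpqi tkg zecl itqsp lqs

Answer: hqal
cug
socj
mhv
bowme
fjpqi
tkg
zecl
itqsp
lqs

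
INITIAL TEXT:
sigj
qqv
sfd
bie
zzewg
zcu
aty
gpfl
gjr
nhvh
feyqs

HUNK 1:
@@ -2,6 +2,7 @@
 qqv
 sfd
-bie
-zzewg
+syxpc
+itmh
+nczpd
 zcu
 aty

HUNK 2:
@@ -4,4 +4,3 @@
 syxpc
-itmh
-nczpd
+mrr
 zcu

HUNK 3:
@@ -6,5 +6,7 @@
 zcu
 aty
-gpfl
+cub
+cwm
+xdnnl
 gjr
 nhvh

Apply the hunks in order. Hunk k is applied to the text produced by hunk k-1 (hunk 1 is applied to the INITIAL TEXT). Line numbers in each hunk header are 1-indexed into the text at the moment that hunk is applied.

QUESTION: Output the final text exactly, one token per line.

Answer: sigj
qqv
sfd
syxpc
mrr
zcu
aty
cub
cwm
xdnnl
gjr
nhvh
feyqs

Derivation:
Hunk 1: at line 2 remove [bie,zzewg] add [syxpc,itmh,nczpd] -> 12 lines: sigj qqv sfd syxpc itmh nczpd zcu aty gpfl gjr nhvh feyqs
Hunk 2: at line 4 remove [itmh,nczpd] add [mrr] -> 11 lines: sigj qqv sfd syxpc mrr zcu aty gpfl gjr nhvh feyqs
Hunk 3: at line 6 remove [gpfl] add [cub,cwm,xdnnl] -> 13 lines: sigj qqv sfd syxpc mrr zcu aty cub cwm xdnnl gjr nhvh feyqs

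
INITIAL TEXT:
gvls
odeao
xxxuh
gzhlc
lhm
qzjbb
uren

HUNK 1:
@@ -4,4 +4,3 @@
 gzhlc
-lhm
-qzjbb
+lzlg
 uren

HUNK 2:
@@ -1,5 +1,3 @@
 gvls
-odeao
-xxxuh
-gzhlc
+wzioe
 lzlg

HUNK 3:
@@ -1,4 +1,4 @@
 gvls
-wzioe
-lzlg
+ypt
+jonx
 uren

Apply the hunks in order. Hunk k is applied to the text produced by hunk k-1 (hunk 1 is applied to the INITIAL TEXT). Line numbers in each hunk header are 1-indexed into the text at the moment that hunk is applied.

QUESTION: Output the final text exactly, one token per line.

Hunk 1: at line 4 remove [lhm,qzjbb] add [lzlg] -> 6 lines: gvls odeao xxxuh gzhlc lzlg uren
Hunk 2: at line 1 remove [odeao,xxxuh,gzhlc] add [wzioe] -> 4 lines: gvls wzioe lzlg uren
Hunk 3: at line 1 remove [wzioe,lzlg] add [ypt,jonx] -> 4 lines: gvls ypt jonx uren

Answer: gvls
ypt
jonx
uren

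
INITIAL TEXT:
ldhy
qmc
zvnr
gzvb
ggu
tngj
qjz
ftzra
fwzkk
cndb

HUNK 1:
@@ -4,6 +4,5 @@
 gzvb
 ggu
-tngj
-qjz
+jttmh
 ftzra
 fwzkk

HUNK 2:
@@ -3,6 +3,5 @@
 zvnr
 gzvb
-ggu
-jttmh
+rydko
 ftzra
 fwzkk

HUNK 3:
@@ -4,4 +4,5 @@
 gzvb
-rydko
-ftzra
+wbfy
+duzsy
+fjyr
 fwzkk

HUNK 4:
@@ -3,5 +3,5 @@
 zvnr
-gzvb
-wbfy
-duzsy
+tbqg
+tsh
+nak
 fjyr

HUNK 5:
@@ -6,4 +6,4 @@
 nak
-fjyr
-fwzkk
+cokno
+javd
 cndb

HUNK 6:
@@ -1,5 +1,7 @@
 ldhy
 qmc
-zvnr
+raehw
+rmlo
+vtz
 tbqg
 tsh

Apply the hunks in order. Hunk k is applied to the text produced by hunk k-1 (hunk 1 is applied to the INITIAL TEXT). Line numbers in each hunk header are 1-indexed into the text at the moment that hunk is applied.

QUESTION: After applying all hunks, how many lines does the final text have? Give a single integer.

Hunk 1: at line 4 remove [tngj,qjz] add [jttmh] -> 9 lines: ldhy qmc zvnr gzvb ggu jttmh ftzra fwzkk cndb
Hunk 2: at line 3 remove [ggu,jttmh] add [rydko] -> 8 lines: ldhy qmc zvnr gzvb rydko ftzra fwzkk cndb
Hunk 3: at line 4 remove [rydko,ftzra] add [wbfy,duzsy,fjyr] -> 9 lines: ldhy qmc zvnr gzvb wbfy duzsy fjyr fwzkk cndb
Hunk 4: at line 3 remove [gzvb,wbfy,duzsy] add [tbqg,tsh,nak] -> 9 lines: ldhy qmc zvnr tbqg tsh nak fjyr fwzkk cndb
Hunk 5: at line 6 remove [fjyr,fwzkk] add [cokno,javd] -> 9 lines: ldhy qmc zvnr tbqg tsh nak cokno javd cndb
Hunk 6: at line 1 remove [zvnr] add [raehw,rmlo,vtz] -> 11 lines: ldhy qmc raehw rmlo vtz tbqg tsh nak cokno javd cndb
Final line count: 11

Answer: 11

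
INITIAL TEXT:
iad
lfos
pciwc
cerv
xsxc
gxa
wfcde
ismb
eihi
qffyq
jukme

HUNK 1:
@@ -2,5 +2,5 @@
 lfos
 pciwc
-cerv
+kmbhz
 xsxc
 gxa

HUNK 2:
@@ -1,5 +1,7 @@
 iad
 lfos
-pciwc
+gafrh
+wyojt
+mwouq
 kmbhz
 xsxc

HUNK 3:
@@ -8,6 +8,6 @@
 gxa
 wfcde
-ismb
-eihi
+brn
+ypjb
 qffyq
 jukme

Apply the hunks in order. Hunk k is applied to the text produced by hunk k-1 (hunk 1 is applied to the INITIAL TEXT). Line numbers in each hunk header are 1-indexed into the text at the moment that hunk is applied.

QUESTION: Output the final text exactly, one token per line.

Answer: iad
lfos
gafrh
wyojt
mwouq
kmbhz
xsxc
gxa
wfcde
brn
ypjb
qffyq
jukme

Derivation:
Hunk 1: at line 2 remove [cerv] add [kmbhz] -> 11 lines: iad lfos pciwc kmbhz xsxc gxa wfcde ismb eihi qffyq jukme
Hunk 2: at line 1 remove [pciwc] add [gafrh,wyojt,mwouq] -> 13 lines: iad lfos gafrh wyojt mwouq kmbhz xsxc gxa wfcde ismb eihi qffyq jukme
Hunk 3: at line 8 remove [ismb,eihi] add [brn,ypjb] -> 13 lines: iad lfos gafrh wyojt mwouq kmbhz xsxc gxa wfcde brn ypjb qffyq jukme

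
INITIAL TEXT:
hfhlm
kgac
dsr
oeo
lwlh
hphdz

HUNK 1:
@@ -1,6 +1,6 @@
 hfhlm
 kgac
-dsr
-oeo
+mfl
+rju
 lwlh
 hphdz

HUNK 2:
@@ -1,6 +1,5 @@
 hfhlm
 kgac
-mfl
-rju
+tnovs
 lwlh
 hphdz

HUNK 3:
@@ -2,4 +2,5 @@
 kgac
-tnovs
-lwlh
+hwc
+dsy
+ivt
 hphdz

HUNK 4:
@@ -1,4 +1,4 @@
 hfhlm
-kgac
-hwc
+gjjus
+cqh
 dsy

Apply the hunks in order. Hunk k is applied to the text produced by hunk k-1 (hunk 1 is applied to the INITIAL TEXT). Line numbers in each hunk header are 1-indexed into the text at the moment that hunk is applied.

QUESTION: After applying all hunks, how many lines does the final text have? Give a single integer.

Answer: 6

Derivation:
Hunk 1: at line 1 remove [dsr,oeo] add [mfl,rju] -> 6 lines: hfhlm kgac mfl rju lwlh hphdz
Hunk 2: at line 1 remove [mfl,rju] add [tnovs] -> 5 lines: hfhlm kgac tnovs lwlh hphdz
Hunk 3: at line 2 remove [tnovs,lwlh] add [hwc,dsy,ivt] -> 6 lines: hfhlm kgac hwc dsy ivt hphdz
Hunk 4: at line 1 remove [kgac,hwc] add [gjjus,cqh] -> 6 lines: hfhlm gjjus cqh dsy ivt hphdz
Final line count: 6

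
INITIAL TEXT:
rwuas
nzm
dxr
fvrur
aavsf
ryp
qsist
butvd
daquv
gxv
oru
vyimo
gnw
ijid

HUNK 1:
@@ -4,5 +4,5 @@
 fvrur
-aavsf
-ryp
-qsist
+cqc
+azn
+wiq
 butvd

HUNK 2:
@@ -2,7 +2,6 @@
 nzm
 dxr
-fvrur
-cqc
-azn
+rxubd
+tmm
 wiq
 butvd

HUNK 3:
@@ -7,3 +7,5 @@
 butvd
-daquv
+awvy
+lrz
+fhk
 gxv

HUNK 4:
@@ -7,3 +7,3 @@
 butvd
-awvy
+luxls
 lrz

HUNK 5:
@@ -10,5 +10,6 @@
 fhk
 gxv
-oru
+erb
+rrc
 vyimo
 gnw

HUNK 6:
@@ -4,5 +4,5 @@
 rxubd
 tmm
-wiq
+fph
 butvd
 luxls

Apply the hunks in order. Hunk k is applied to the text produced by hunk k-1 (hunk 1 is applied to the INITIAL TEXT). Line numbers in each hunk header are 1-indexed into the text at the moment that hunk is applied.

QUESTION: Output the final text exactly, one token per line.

Answer: rwuas
nzm
dxr
rxubd
tmm
fph
butvd
luxls
lrz
fhk
gxv
erb
rrc
vyimo
gnw
ijid

Derivation:
Hunk 1: at line 4 remove [aavsf,ryp,qsist] add [cqc,azn,wiq] -> 14 lines: rwuas nzm dxr fvrur cqc azn wiq butvd daquv gxv oru vyimo gnw ijid
Hunk 2: at line 2 remove [fvrur,cqc,azn] add [rxubd,tmm] -> 13 lines: rwuas nzm dxr rxubd tmm wiq butvd daquv gxv oru vyimo gnw ijid
Hunk 3: at line 7 remove [daquv] add [awvy,lrz,fhk] -> 15 lines: rwuas nzm dxr rxubd tmm wiq butvd awvy lrz fhk gxv oru vyimo gnw ijid
Hunk 4: at line 7 remove [awvy] add [luxls] -> 15 lines: rwuas nzm dxr rxubd tmm wiq butvd luxls lrz fhk gxv oru vyimo gnw ijid
Hunk 5: at line 10 remove [oru] add [erb,rrc] -> 16 lines: rwuas nzm dxr rxubd tmm wiq butvd luxls lrz fhk gxv erb rrc vyimo gnw ijid
Hunk 6: at line 4 remove [wiq] add [fph] -> 16 lines: rwuas nzm dxr rxubd tmm fph butvd luxls lrz fhk gxv erb rrc vyimo gnw ijid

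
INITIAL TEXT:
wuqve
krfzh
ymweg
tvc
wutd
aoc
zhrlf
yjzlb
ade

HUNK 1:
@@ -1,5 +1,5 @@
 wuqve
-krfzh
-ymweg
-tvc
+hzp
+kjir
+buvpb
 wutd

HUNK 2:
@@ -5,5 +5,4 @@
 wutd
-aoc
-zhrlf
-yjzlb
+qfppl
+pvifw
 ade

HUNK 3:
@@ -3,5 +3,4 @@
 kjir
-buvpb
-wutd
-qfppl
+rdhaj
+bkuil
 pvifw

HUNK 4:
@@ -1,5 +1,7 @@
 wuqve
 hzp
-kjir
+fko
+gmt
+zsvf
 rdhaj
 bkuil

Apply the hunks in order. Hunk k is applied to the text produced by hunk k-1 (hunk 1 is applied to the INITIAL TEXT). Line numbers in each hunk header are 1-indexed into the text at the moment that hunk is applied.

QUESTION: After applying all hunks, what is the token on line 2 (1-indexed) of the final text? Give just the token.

Answer: hzp

Derivation:
Hunk 1: at line 1 remove [krfzh,ymweg,tvc] add [hzp,kjir,buvpb] -> 9 lines: wuqve hzp kjir buvpb wutd aoc zhrlf yjzlb ade
Hunk 2: at line 5 remove [aoc,zhrlf,yjzlb] add [qfppl,pvifw] -> 8 lines: wuqve hzp kjir buvpb wutd qfppl pvifw ade
Hunk 3: at line 3 remove [buvpb,wutd,qfppl] add [rdhaj,bkuil] -> 7 lines: wuqve hzp kjir rdhaj bkuil pvifw ade
Hunk 4: at line 1 remove [kjir] add [fko,gmt,zsvf] -> 9 lines: wuqve hzp fko gmt zsvf rdhaj bkuil pvifw ade
Final line 2: hzp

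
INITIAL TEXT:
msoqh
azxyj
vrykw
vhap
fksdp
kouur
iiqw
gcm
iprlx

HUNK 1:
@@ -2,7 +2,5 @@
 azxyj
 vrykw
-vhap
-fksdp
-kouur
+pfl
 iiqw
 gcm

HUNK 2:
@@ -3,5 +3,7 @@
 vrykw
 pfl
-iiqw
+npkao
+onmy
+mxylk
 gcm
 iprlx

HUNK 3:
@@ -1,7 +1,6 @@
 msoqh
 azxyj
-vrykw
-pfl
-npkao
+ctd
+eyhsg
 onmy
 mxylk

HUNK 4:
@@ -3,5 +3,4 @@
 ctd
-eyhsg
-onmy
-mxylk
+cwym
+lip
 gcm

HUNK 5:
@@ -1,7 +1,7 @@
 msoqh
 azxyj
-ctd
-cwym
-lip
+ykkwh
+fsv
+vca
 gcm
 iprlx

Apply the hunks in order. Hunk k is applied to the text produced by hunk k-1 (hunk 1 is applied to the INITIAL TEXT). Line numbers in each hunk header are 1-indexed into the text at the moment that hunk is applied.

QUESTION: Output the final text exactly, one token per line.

Hunk 1: at line 2 remove [vhap,fksdp,kouur] add [pfl] -> 7 lines: msoqh azxyj vrykw pfl iiqw gcm iprlx
Hunk 2: at line 3 remove [iiqw] add [npkao,onmy,mxylk] -> 9 lines: msoqh azxyj vrykw pfl npkao onmy mxylk gcm iprlx
Hunk 3: at line 1 remove [vrykw,pfl,npkao] add [ctd,eyhsg] -> 8 lines: msoqh azxyj ctd eyhsg onmy mxylk gcm iprlx
Hunk 4: at line 3 remove [eyhsg,onmy,mxylk] add [cwym,lip] -> 7 lines: msoqh azxyj ctd cwym lip gcm iprlx
Hunk 5: at line 1 remove [ctd,cwym,lip] add [ykkwh,fsv,vca] -> 7 lines: msoqh azxyj ykkwh fsv vca gcm iprlx

Answer: msoqh
azxyj
ykkwh
fsv
vca
gcm
iprlx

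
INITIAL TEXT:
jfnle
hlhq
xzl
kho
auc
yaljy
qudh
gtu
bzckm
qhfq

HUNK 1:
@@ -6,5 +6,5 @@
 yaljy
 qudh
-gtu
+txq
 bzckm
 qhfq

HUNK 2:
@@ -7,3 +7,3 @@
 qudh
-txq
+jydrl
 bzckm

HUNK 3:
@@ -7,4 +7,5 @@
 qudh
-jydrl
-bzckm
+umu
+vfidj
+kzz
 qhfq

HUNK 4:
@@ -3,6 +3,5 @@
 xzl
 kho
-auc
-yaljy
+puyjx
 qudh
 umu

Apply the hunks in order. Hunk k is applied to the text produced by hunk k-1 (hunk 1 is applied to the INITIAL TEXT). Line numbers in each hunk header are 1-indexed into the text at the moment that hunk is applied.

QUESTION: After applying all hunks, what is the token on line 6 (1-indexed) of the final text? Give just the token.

Answer: qudh

Derivation:
Hunk 1: at line 6 remove [gtu] add [txq] -> 10 lines: jfnle hlhq xzl kho auc yaljy qudh txq bzckm qhfq
Hunk 2: at line 7 remove [txq] add [jydrl] -> 10 lines: jfnle hlhq xzl kho auc yaljy qudh jydrl bzckm qhfq
Hunk 3: at line 7 remove [jydrl,bzckm] add [umu,vfidj,kzz] -> 11 lines: jfnle hlhq xzl kho auc yaljy qudh umu vfidj kzz qhfq
Hunk 4: at line 3 remove [auc,yaljy] add [puyjx] -> 10 lines: jfnle hlhq xzl kho puyjx qudh umu vfidj kzz qhfq
Final line 6: qudh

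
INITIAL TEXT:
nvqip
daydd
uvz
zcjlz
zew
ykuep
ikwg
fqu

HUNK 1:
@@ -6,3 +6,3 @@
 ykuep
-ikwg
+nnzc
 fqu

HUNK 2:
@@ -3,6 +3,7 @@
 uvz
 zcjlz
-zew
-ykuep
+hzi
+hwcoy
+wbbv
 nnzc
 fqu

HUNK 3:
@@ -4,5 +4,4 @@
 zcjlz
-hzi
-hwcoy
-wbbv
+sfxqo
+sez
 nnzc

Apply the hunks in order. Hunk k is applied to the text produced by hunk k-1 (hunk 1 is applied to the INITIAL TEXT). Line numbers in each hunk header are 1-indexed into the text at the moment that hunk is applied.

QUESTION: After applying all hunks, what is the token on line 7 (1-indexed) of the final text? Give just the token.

Hunk 1: at line 6 remove [ikwg] add [nnzc] -> 8 lines: nvqip daydd uvz zcjlz zew ykuep nnzc fqu
Hunk 2: at line 3 remove [zew,ykuep] add [hzi,hwcoy,wbbv] -> 9 lines: nvqip daydd uvz zcjlz hzi hwcoy wbbv nnzc fqu
Hunk 3: at line 4 remove [hzi,hwcoy,wbbv] add [sfxqo,sez] -> 8 lines: nvqip daydd uvz zcjlz sfxqo sez nnzc fqu
Final line 7: nnzc

Answer: nnzc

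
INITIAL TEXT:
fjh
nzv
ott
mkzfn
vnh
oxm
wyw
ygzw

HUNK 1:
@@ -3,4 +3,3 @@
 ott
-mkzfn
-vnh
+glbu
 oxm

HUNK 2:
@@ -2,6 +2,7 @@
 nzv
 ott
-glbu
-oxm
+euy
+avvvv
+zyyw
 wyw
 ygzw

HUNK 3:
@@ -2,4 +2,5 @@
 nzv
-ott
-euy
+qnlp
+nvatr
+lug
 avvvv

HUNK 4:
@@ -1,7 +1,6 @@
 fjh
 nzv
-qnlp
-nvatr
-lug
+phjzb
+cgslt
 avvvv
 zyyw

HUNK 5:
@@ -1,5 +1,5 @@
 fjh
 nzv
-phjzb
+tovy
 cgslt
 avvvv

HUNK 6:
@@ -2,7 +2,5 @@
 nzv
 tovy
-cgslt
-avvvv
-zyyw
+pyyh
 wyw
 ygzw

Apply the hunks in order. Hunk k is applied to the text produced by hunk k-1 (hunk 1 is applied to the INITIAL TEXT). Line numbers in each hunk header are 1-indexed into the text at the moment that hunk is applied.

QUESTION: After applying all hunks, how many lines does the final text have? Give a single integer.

Hunk 1: at line 3 remove [mkzfn,vnh] add [glbu] -> 7 lines: fjh nzv ott glbu oxm wyw ygzw
Hunk 2: at line 2 remove [glbu,oxm] add [euy,avvvv,zyyw] -> 8 lines: fjh nzv ott euy avvvv zyyw wyw ygzw
Hunk 3: at line 2 remove [ott,euy] add [qnlp,nvatr,lug] -> 9 lines: fjh nzv qnlp nvatr lug avvvv zyyw wyw ygzw
Hunk 4: at line 1 remove [qnlp,nvatr,lug] add [phjzb,cgslt] -> 8 lines: fjh nzv phjzb cgslt avvvv zyyw wyw ygzw
Hunk 5: at line 1 remove [phjzb] add [tovy] -> 8 lines: fjh nzv tovy cgslt avvvv zyyw wyw ygzw
Hunk 6: at line 2 remove [cgslt,avvvv,zyyw] add [pyyh] -> 6 lines: fjh nzv tovy pyyh wyw ygzw
Final line count: 6

Answer: 6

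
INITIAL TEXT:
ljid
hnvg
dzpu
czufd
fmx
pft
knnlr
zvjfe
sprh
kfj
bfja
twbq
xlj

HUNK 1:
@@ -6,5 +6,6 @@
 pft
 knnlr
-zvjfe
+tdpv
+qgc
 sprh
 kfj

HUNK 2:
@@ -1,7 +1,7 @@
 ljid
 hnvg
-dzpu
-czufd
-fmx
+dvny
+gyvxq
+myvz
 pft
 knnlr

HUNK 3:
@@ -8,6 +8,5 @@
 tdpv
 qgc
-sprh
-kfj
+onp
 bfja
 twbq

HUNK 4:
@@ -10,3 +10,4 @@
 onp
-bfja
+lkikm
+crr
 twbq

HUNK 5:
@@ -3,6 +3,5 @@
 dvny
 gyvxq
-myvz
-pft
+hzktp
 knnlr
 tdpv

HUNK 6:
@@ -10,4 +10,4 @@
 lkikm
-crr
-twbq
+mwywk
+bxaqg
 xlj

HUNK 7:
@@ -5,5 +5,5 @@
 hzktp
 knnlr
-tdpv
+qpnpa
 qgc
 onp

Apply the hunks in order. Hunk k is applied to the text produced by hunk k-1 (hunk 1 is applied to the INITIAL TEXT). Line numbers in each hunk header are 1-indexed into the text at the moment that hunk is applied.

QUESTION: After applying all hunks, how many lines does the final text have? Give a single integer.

Hunk 1: at line 6 remove [zvjfe] add [tdpv,qgc] -> 14 lines: ljid hnvg dzpu czufd fmx pft knnlr tdpv qgc sprh kfj bfja twbq xlj
Hunk 2: at line 1 remove [dzpu,czufd,fmx] add [dvny,gyvxq,myvz] -> 14 lines: ljid hnvg dvny gyvxq myvz pft knnlr tdpv qgc sprh kfj bfja twbq xlj
Hunk 3: at line 8 remove [sprh,kfj] add [onp] -> 13 lines: ljid hnvg dvny gyvxq myvz pft knnlr tdpv qgc onp bfja twbq xlj
Hunk 4: at line 10 remove [bfja] add [lkikm,crr] -> 14 lines: ljid hnvg dvny gyvxq myvz pft knnlr tdpv qgc onp lkikm crr twbq xlj
Hunk 5: at line 3 remove [myvz,pft] add [hzktp] -> 13 lines: ljid hnvg dvny gyvxq hzktp knnlr tdpv qgc onp lkikm crr twbq xlj
Hunk 6: at line 10 remove [crr,twbq] add [mwywk,bxaqg] -> 13 lines: ljid hnvg dvny gyvxq hzktp knnlr tdpv qgc onp lkikm mwywk bxaqg xlj
Hunk 7: at line 5 remove [tdpv] add [qpnpa] -> 13 lines: ljid hnvg dvny gyvxq hzktp knnlr qpnpa qgc onp lkikm mwywk bxaqg xlj
Final line count: 13

Answer: 13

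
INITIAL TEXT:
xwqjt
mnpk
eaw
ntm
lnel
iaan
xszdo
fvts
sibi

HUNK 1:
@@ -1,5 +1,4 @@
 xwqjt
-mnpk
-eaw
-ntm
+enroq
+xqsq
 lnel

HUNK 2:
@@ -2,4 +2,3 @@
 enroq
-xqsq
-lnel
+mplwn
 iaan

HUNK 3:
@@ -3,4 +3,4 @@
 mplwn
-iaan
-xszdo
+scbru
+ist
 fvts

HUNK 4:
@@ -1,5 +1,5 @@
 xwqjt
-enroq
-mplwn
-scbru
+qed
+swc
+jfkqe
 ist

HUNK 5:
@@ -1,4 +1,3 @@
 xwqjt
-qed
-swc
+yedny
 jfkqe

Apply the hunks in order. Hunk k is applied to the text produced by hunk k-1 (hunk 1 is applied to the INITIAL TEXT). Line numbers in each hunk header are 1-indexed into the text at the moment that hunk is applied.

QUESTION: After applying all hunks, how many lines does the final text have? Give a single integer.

Answer: 6

Derivation:
Hunk 1: at line 1 remove [mnpk,eaw,ntm] add [enroq,xqsq] -> 8 lines: xwqjt enroq xqsq lnel iaan xszdo fvts sibi
Hunk 2: at line 2 remove [xqsq,lnel] add [mplwn] -> 7 lines: xwqjt enroq mplwn iaan xszdo fvts sibi
Hunk 3: at line 3 remove [iaan,xszdo] add [scbru,ist] -> 7 lines: xwqjt enroq mplwn scbru ist fvts sibi
Hunk 4: at line 1 remove [enroq,mplwn,scbru] add [qed,swc,jfkqe] -> 7 lines: xwqjt qed swc jfkqe ist fvts sibi
Hunk 5: at line 1 remove [qed,swc] add [yedny] -> 6 lines: xwqjt yedny jfkqe ist fvts sibi
Final line count: 6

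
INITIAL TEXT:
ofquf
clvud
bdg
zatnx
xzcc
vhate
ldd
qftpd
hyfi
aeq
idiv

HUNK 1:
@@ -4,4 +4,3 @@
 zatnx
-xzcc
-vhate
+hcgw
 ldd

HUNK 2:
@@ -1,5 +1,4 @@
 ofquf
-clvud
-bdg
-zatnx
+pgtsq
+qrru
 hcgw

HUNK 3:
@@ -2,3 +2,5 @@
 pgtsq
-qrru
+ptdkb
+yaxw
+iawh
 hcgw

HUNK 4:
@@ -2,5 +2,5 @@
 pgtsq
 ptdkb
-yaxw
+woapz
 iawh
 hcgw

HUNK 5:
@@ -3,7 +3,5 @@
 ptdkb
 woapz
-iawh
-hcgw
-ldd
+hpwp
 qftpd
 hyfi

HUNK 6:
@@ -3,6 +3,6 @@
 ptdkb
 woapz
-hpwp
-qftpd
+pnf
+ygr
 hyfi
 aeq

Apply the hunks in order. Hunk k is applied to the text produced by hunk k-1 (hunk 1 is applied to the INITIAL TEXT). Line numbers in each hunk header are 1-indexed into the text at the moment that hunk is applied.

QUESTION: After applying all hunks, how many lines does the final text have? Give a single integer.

Answer: 9

Derivation:
Hunk 1: at line 4 remove [xzcc,vhate] add [hcgw] -> 10 lines: ofquf clvud bdg zatnx hcgw ldd qftpd hyfi aeq idiv
Hunk 2: at line 1 remove [clvud,bdg,zatnx] add [pgtsq,qrru] -> 9 lines: ofquf pgtsq qrru hcgw ldd qftpd hyfi aeq idiv
Hunk 3: at line 2 remove [qrru] add [ptdkb,yaxw,iawh] -> 11 lines: ofquf pgtsq ptdkb yaxw iawh hcgw ldd qftpd hyfi aeq idiv
Hunk 4: at line 2 remove [yaxw] add [woapz] -> 11 lines: ofquf pgtsq ptdkb woapz iawh hcgw ldd qftpd hyfi aeq idiv
Hunk 5: at line 3 remove [iawh,hcgw,ldd] add [hpwp] -> 9 lines: ofquf pgtsq ptdkb woapz hpwp qftpd hyfi aeq idiv
Hunk 6: at line 3 remove [hpwp,qftpd] add [pnf,ygr] -> 9 lines: ofquf pgtsq ptdkb woapz pnf ygr hyfi aeq idiv
Final line count: 9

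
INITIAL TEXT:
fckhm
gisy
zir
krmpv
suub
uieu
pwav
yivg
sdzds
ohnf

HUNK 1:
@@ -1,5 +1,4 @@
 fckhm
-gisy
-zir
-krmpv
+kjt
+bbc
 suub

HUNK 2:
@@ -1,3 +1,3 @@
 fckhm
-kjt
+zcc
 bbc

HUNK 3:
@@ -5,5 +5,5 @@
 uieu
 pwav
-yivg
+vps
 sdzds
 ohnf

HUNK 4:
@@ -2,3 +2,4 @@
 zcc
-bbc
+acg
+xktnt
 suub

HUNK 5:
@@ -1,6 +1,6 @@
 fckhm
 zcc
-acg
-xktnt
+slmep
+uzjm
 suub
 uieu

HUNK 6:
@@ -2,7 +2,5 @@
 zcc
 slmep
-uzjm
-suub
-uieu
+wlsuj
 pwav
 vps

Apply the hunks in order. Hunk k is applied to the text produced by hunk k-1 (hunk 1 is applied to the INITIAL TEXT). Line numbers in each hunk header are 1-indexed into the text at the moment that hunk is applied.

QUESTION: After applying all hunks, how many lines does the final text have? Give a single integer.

Hunk 1: at line 1 remove [gisy,zir,krmpv] add [kjt,bbc] -> 9 lines: fckhm kjt bbc suub uieu pwav yivg sdzds ohnf
Hunk 2: at line 1 remove [kjt] add [zcc] -> 9 lines: fckhm zcc bbc suub uieu pwav yivg sdzds ohnf
Hunk 3: at line 5 remove [yivg] add [vps] -> 9 lines: fckhm zcc bbc suub uieu pwav vps sdzds ohnf
Hunk 4: at line 2 remove [bbc] add [acg,xktnt] -> 10 lines: fckhm zcc acg xktnt suub uieu pwav vps sdzds ohnf
Hunk 5: at line 1 remove [acg,xktnt] add [slmep,uzjm] -> 10 lines: fckhm zcc slmep uzjm suub uieu pwav vps sdzds ohnf
Hunk 6: at line 2 remove [uzjm,suub,uieu] add [wlsuj] -> 8 lines: fckhm zcc slmep wlsuj pwav vps sdzds ohnf
Final line count: 8

Answer: 8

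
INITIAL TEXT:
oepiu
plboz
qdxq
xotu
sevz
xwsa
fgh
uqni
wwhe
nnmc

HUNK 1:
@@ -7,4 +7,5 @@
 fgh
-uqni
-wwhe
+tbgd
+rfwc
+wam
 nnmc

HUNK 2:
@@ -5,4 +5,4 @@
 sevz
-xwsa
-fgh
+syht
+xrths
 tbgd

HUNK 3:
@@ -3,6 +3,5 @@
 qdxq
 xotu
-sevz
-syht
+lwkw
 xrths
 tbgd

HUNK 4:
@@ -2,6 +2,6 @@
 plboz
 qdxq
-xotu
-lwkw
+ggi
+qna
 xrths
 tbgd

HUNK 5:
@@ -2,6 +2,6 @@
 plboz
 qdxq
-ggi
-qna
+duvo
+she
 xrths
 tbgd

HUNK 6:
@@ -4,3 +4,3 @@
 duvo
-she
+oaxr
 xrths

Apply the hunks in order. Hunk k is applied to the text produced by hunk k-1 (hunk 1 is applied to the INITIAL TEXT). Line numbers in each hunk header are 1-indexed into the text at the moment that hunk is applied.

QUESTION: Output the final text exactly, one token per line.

Answer: oepiu
plboz
qdxq
duvo
oaxr
xrths
tbgd
rfwc
wam
nnmc

Derivation:
Hunk 1: at line 7 remove [uqni,wwhe] add [tbgd,rfwc,wam] -> 11 lines: oepiu plboz qdxq xotu sevz xwsa fgh tbgd rfwc wam nnmc
Hunk 2: at line 5 remove [xwsa,fgh] add [syht,xrths] -> 11 lines: oepiu plboz qdxq xotu sevz syht xrths tbgd rfwc wam nnmc
Hunk 3: at line 3 remove [sevz,syht] add [lwkw] -> 10 lines: oepiu plboz qdxq xotu lwkw xrths tbgd rfwc wam nnmc
Hunk 4: at line 2 remove [xotu,lwkw] add [ggi,qna] -> 10 lines: oepiu plboz qdxq ggi qna xrths tbgd rfwc wam nnmc
Hunk 5: at line 2 remove [ggi,qna] add [duvo,she] -> 10 lines: oepiu plboz qdxq duvo she xrths tbgd rfwc wam nnmc
Hunk 6: at line 4 remove [she] add [oaxr] -> 10 lines: oepiu plboz qdxq duvo oaxr xrths tbgd rfwc wam nnmc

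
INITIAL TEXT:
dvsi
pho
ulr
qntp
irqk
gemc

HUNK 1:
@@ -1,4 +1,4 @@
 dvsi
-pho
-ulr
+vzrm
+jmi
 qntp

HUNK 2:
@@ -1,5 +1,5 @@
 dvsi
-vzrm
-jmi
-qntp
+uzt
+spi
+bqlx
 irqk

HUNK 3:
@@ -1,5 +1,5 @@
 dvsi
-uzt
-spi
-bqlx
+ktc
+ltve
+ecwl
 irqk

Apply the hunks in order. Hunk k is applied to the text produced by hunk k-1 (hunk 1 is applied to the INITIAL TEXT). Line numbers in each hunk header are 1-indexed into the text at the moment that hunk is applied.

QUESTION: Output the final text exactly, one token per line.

Hunk 1: at line 1 remove [pho,ulr] add [vzrm,jmi] -> 6 lines: dvsi vzrm jmi qntp irqk gemc
Hunk 2: at line 1 remove [vzrm,jmi,qntp] add [uzt,spi,bqlx] -> 6 lines: dvsi uzt spi bqlx irqk gemc
Hunk 3: at line 1 remove [uzt,spi,bqlx] add [ktc,ltve,ecwl] -> 6 lines: dvsi ktc ltve ecwl irqk gemc

Answer: dvsi
ktc
ltve
ecwl
irqk
gemc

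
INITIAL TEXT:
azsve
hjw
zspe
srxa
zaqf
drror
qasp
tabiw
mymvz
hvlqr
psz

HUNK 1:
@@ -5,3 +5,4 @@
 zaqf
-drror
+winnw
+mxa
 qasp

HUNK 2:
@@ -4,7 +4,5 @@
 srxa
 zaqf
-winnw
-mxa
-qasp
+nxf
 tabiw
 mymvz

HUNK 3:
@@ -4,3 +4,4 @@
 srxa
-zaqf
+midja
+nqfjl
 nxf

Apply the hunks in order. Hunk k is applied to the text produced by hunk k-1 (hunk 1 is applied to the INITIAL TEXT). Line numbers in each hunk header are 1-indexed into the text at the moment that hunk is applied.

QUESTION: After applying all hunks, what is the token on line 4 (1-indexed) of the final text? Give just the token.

Answer: srxa

Derivation:
Hunk 1: at line 5 remove [drror] add [winnw,mxa] -> 12 lines: azsve hjw zspe srxa zaqf winnw mxa qasp tabiw mymvz hvlqr psz
Hunk 2: at line 4 remove [winnw,mxa,qasp] add [nxf] -> 10 lines: azsve hjw zspe srxa zaqf nxf tabiw mymvz hvlqr psz
Hunk 3: at line 4 remove [zaqf] add [midja,nqfjl] -> 11 lines: azsve hjw zspe srxa midja nqfjl nxf tabiw mymvz hvlqr psz
Final line 4: srxa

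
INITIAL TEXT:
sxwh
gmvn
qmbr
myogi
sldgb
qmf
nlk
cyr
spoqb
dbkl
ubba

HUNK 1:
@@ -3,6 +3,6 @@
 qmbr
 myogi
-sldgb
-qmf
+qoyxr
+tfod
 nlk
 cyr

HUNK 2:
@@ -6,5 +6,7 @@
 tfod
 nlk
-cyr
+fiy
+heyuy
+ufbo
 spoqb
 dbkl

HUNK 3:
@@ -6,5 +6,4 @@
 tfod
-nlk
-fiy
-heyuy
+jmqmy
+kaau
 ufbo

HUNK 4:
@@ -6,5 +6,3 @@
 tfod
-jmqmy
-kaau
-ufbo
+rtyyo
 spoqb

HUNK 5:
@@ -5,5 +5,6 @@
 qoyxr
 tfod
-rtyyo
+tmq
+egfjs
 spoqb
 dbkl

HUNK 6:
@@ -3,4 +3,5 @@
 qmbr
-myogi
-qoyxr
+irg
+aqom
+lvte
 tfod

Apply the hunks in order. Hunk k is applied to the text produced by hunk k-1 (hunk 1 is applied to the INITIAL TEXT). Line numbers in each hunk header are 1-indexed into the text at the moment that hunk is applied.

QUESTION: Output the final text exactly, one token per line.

Answer: sxwh
gmvn
qmbr
irg
aqom
lvte
tfod
tmq
egfjs
spoqb
dbkl
ubba

Derivation:
Hunk 1: at line 3 remove [sldgb,qmf] add [qoyxr,tfod] -> 11 lines: sxwh gmvn qmbr myogi qoyxr tfod nlk cyr spoqb dbkl ubba
Hunk 2: at line 6 remove [cyr] add [fiy,heyuy,ufbo] -> 13 lines: sxwh gmvn qmbr myogi qoyxr tfod nlk fiy heyuy ufbo spoqb dbkl ubba
Hunk 3: at line 6 remove [nlk,fiy,heyuy] add [jmqmy,kaau] -> 12 lines: sxwh gmvn qmbr myogi qoyxr tfod jmqmy kaau ufbo spoqb dbkl ubba
Hunk 4: at line 6 remove [jmqmy,kaau,ufbo] add [rtyyo] -> 10 lines: sxwh gmvn qmbr myogi qoyxr tfod rtyyo spoqb dbkl ubba
Hunk 5: at line 5 remove [rtyyo] add [tmq,egfjs] -> 11 lines: sxwh gmvn qmbr myogi qoyxr tfod tmq egfjs spoqb dbkl ubba
Hunk 6: at line 3 remove [myogi,qoyxr] add [irg,aqom,lvte] -> 12 lines: sxwh gmvn qmbr irg aqom lvte tfod tmq egfjs spoqb dbkl ubba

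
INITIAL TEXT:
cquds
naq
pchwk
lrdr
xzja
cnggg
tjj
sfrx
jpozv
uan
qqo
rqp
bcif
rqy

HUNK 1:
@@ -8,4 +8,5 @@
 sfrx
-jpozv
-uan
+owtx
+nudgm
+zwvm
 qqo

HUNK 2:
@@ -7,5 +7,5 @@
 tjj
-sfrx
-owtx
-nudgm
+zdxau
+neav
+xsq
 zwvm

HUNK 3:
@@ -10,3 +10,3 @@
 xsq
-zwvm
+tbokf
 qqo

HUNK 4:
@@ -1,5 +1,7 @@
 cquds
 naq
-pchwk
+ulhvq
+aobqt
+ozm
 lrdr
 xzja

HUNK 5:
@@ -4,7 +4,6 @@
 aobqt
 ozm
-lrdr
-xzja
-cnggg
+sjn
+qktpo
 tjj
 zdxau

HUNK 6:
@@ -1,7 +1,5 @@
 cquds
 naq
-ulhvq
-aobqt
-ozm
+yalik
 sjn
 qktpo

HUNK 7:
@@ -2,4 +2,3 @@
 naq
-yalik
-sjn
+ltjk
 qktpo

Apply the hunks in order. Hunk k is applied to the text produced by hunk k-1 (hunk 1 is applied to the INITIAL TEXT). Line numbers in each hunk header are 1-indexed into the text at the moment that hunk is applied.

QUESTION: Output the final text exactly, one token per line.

Hunk 1: at line 8 remove [jpozv,uan] add [owtx,nudgm,zwvm] -> 15 lines: cquds naq pchwk lrdr xzja cnggg tjj sfrx owtx nudgm zwvm qqo rqp bcif rqy
Hunk 2: at line 7 remove [sfrx,owtx,nudgm] add [zdxau,neav,xsq] -> 15 lines: cquds naq pchwk lrdr xzja cnggg tjj zdxau neav xsq zwvm qqo rqp bcif rqy
Hunk 3: at line 10 remove [zwvm] add [tbokf] -> 15 lines: cquds naq pchwk lrdr xzja cnggg tjj zdxau neav xsq tbokf qqo rqp bcif rqy
Hunk 4: at line 1 remove [pchwk] add [ulhvq,aobqt,ozm] -> 17 lines: cquds naq ulhvq aobqt ozm lrdr xzja cnggg tjj zdxau neav xsq tbokf qqo rqp bcif rqy
Hunk 5: at line 4 remove [lrdr,xzja,cnggg] add [sjn,qktpo] -> 16 lines: cquds naq ulhvq aobqt ozm sjn qktpo tjj zdxau neav xsq tbokf qqo rqp bcif rqy
Hunk 6: at line 1 remove [ulhvq,aobqt,ozm] add [yalik] -> 14 lines: cquds naq yalik sjn qktpo tjj zdxau neav xsq tbokf qqo rqp bcif rqy
Hunk 7: at line 2 remove [yalik,sjn] add [ltjk] -> 13 lines: cquds naq ltjk qktpo tjj zdxau neav xsq tbokf qqo rqp bcif rqy

Answer: cquds
naq
ltjk
qktpo
tjj
zdxau
neav
xsq
tbokf
qqo
rqp
bcif
rqy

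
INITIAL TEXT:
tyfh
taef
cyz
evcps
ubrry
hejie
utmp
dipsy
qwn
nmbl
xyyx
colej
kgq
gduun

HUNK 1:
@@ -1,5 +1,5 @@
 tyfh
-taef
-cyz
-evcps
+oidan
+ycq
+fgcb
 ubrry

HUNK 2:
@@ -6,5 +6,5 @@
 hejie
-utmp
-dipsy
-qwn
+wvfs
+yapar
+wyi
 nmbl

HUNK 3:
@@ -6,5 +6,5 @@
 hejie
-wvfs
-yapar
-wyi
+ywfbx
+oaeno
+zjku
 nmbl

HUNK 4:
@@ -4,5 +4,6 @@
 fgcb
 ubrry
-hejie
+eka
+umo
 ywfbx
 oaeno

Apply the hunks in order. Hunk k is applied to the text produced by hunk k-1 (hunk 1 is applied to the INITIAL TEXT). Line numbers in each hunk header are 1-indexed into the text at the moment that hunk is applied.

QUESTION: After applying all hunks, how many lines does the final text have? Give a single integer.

Answer: 15

Derivation:
Hunk 1: at line 1 remove [taef,cyz,evcps] add [oidan,ycq,fgcb] -> 14 lines: tyfh oidan ycq fgcb ubrry hejie utmp dipsy qwn nmbl xyyx colej kgq gduun
Hunk 2: at line 6 remove [utmp,dipsy,qwn] add [wvfs,yapar,wyi] -> 14 lines: tyfh oidan ycq fgcb ubrry hejie wvfs yapar wyi nmbl xyyx colej kgq gduun
Hunk 3: at line 6 remove [wvfs,yapar,wyi] add [ywfbx,oaeno,zjku] -> 14 lines: tyfh oidan ycq fgcb ubrry hejie ywfbx oaeno zjku nmbl xyyx colej kgq gduun
Hunk 4: at line 4 remove [hejie] add [eka,umo] -> 15 lines: tyfh oidan ycq fgcb ubrry eka umo ywfbx oaeno zjku nmbl xyyx colej kgq gduun
Final line count: 15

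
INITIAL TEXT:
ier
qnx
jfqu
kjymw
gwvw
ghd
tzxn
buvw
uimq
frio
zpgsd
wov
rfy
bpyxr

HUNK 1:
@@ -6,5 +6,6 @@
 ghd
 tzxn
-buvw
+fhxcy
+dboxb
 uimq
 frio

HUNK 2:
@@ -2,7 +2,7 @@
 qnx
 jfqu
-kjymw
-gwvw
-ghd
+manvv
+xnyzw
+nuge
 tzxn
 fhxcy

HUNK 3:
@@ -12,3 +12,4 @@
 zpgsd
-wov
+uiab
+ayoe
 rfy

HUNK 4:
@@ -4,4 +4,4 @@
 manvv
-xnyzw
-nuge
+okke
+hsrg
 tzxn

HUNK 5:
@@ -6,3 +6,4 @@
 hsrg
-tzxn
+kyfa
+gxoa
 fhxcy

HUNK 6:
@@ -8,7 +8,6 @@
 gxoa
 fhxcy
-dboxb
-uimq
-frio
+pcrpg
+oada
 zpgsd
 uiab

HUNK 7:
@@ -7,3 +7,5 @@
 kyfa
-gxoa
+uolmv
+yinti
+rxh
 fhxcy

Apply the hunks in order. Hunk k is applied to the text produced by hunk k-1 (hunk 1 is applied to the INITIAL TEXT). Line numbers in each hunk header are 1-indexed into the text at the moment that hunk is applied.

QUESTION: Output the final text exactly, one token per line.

Hunk 1: at line 6 remove [buvw] add [fhxcy,dboxb] -> 15 lines: ier qnx jfqu kjymw gwvw ghd tzxn fhxcy dboxb uimq frio zpgsd wov rfy bpyxr
Hunk 2: at line 2 remove [kjymw,gwvw,ghd] add [manvv,xnyzw,nuge] -> 15 lines: ier qnx jfqu manvv xnyzw nuge tzxn fhxcy dboxb uimq frio zpgsd wov rfy bpyxr
Hunk 3: at line 12 remove [wov] add [uiab,ayoe] -> 16 lines: ier qnx jfqu manvv xnyzw nuge tzxn fhxcy dboxb uimq frio zpgsd uiab ayoe rfy bpyxr
Hunk 4: at line 4 remove [xnyzw,nuge] add [okke,hsrg] -> 16 lines: ier qnx jfqu manvv okke hsrg tzxn fhxcy dboxb uimq frio zpgsd uiab ayoe rfy bpyxr
Hunk 5: at line 6 remove [tzxn] add [kyfa,gxoa] -> 17 lines: ier qnx jfqu manvv okke hsrg kyfa gxoa fhxcy dboxb uimq frio zpgsd uiab ayoe rfy bpyxr
Hunk 6: at line 8 remove [dboxb,uimq,frio] add [pcrpg,oada] -> 16 lines: ier qnx jfqu manvv okke hsrg kyfa gxoa fhxcy pcrpg oada zpgsd uiab ayoe rfy bpyxr
Hunk 7: at line 7 remove [gxoa] add [uolmv,yinti,rxh] -> 18 lines: ier qnx jfqu manvv okke hsrg kyfa uolmv yinti rxh fhxcy pcrpg oada zpgsd uiab ayoe rfy bpyxr

Answer: ier
qnx
jfqu
manvv
okke
hsrg
kyfa
uolmv
yinti
rxh
fhxcy
pcrpg
oada
zpgsd
uiab
ayoe
rfy
bpyxr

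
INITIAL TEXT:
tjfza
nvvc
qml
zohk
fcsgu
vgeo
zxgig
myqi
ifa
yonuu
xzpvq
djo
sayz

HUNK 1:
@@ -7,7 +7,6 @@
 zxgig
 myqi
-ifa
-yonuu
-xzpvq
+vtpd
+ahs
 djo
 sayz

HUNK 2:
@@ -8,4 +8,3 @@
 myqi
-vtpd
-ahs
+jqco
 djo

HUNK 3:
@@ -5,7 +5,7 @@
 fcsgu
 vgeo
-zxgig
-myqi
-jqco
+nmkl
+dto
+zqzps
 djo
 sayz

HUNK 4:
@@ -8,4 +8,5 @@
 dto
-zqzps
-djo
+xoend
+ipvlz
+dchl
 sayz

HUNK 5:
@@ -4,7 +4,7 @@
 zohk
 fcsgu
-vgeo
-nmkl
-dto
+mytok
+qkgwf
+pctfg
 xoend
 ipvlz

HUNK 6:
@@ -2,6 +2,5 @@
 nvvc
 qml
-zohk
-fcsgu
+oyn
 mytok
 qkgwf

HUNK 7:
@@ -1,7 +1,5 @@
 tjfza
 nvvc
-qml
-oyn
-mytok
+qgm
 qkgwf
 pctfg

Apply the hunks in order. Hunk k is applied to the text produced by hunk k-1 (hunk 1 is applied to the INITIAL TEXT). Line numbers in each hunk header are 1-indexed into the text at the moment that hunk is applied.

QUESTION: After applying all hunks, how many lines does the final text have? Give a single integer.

Hunk 1: at line 7 remove [ifa,yonuu,xzpvq] add [vtpd,ahs] -> 12 lines: tjfza nvvc qml zohk fcsgu vgeo zxgig myqi vtpd ahs djo sayz
Hunk 2: at line 8 remove [vtpd,ahs] add [jqco] -> 11 lines: tjfza nvvc qml zohk fcsgu vgeo zxgig myqi jqco djo sayz
Hunk 3: at line 5 remove [zxgig,myqi,jqco] add [nmkl,dto,zqzps] -> 11 lines: tjfza nvvc qml zohk fcsgu vgeo nmkl dto zqzps djo sayz
Hunk 4: at line 8 remove [zqzps,djo] add [xoend,ipvlz,dchl] -> 12 lines: tjfza nvvc qml zohk fcsgu vgeo nmkl dto xoend ipvlz dchl sayz
Hunk 5: at line 4 remove [vgeo,nmkl,dto] add [mytok,qkgwf,pctfg] -> 12 lines: tjfza nvvc qml zohk fcsgu mytok qkgwf pctfg xoend ipvlz dchl sayz
Hunk 6: at line 2 remove [zohk,fcsgu] add [oyn] -> 11 lines: tjfza nvvc qml oyn mytok qkgwf pctfg xoend ipvlz dchl sayz
Hunk 7: at line 1 remove [qml,oyn,mytok] add [qgm] -> 9 lines: tjfza nvvc qgm qkgwf pctfg xoend ipvlz dchl sayz
Final line count: 9

Answer: 9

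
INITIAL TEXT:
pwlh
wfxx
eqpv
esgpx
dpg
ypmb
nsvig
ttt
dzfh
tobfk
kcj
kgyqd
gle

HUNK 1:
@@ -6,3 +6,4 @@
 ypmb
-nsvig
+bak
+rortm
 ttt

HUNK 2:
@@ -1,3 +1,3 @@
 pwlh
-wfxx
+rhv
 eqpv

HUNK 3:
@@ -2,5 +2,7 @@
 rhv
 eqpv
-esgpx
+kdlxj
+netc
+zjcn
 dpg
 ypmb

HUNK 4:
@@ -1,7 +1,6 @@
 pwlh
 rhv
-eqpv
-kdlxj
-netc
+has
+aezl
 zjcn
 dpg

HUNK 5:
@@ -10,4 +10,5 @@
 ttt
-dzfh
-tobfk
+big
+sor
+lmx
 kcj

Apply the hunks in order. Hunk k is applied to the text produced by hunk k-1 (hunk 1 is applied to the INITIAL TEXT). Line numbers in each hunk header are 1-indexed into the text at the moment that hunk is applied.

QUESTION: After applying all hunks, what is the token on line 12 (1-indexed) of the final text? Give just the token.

Hunk 1: at line 6 remove [nsvig] add [bak,rortm] -> 14 lines: pwlh wfxx eqpv esgpx dpg ypmb bak rortm ttt dzfh tobfk kcj kgyqd gle
Hunk 2: at line 1 remove [wfxx] add [rhv] -> 14 lines: pwlh rhv eqpv esgpx dpg ypmb bak rortm ttt dzfh tobfk kcj kgyqd gle
Hunk 3: at line 2 remove [esgpx] add [kdlxj,netc,zjcn] -> 16 lines: pwlh rhv eqpv kdlxj netc zjcn dpg ypmb bak rortm ttt dzfh tobfk kcj kgyqd gle
Hunk 4: at line 1 remove [eqpv,kdlxj,netc] add [has,aezl] -> 15 lines: pwlh rhv has aezl zjcn dpg ypmb bak rortm ttt dzfh tobfk kcj kgyqd gle
Hunk 5: at line 10 remove [dzfh,tobfk] add [big,sor,lmx] -> 16 lines: pwlh rhv has aezl zjcn dpg ypmb bak rortm ttt big sor lmx kcj kgyqd gle
Final line 12: sor

Answer: sor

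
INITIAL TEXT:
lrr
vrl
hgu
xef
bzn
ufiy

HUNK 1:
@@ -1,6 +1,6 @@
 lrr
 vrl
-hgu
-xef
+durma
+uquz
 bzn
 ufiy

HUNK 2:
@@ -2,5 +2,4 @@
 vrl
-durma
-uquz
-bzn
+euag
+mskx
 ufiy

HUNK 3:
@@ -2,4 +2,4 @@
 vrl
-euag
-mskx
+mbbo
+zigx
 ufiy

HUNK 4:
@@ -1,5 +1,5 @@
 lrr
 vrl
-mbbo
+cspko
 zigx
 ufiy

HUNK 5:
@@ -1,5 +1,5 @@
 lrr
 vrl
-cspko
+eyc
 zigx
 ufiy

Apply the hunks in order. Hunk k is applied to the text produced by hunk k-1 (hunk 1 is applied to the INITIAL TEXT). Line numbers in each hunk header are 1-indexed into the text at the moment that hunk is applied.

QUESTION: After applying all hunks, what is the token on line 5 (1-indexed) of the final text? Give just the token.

Answer: ufiy

Derivation:
Hunk 1: at line 1 remove [hgu,xef] add [durma,uquz] -> 6 lines: lrr vrl durma uquz bzn ufiy
Hunk 2: at line 2 remove [durma,uquz,bzn] add [euag,mskx] -> 5 lines: lrr vrl euag mskx ufiy
Hunk 3: at line 2 remove [euag,mskx] add [mbbo,zigx] -> 5 lines: lrr vrl mbbo zigx ufiy
Hunk 4: at line 1 remove [mbbo] add [cspko] -> 5 lines: lrr vrl cspko zigx ufiy
Hunk 5: at line 1 remove [cspko] add [eyc] -> 5 lines: lrr vrl eyc zigx ufiy
Final line 5: ufiy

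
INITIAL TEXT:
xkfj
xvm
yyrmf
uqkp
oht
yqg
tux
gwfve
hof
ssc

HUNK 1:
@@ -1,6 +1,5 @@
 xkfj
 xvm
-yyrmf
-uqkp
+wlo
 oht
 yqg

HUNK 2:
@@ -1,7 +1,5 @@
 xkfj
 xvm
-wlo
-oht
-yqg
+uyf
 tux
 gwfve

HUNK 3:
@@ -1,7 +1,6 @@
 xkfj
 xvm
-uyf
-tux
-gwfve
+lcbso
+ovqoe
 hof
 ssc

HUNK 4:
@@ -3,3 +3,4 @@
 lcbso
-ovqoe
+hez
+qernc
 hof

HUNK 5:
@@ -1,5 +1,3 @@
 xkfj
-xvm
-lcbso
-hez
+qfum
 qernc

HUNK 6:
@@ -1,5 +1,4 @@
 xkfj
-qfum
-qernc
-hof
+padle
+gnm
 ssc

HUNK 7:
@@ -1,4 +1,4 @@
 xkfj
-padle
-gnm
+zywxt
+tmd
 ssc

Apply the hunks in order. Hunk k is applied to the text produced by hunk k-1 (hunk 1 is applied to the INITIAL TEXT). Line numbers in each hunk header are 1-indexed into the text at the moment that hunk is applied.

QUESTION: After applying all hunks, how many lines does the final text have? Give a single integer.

Answer: 4

Derivation:
Hunk 1: at line 1 remove [yyrmf,uqkp] add [wlo] -> 9 lines: xkfj xvm wlo oht yqg tux gwfve hof ssc
Hunk 2: at line 1 remove [wlo,oht,yqg] add [uyf] -> 7 lines: xkfj xvm uyf tux gwfve hof ssc
Hunk 3: at line 1 remove [uyf,tux,gwfve] add [lcbso,ovqoe] -> 6 lines: xkfj xvm lcbso ovqoe hof ssc
Hunk 4: at line 3 remove [ovqoe] add [hez,qernc] -> 7 lines: xkfj xvm lcbso hez qernc hof ssc
Hunk 5: at line 1 remove [xvm,lcbso,hez] add [qfum] -> 5 lines: xkfj qfum qernc hof ssc
Hunk 6: at line 1 remove [qfum,qernc,hof] add [padle,gnm] -> 4 lines: xkfj padle gnm ssc
Hunk 7: at line 1 remove [padle,gnm] add [zywxt,tmd] -> 4 lines: xkfj zywxt tmd ssc
Final line count: 4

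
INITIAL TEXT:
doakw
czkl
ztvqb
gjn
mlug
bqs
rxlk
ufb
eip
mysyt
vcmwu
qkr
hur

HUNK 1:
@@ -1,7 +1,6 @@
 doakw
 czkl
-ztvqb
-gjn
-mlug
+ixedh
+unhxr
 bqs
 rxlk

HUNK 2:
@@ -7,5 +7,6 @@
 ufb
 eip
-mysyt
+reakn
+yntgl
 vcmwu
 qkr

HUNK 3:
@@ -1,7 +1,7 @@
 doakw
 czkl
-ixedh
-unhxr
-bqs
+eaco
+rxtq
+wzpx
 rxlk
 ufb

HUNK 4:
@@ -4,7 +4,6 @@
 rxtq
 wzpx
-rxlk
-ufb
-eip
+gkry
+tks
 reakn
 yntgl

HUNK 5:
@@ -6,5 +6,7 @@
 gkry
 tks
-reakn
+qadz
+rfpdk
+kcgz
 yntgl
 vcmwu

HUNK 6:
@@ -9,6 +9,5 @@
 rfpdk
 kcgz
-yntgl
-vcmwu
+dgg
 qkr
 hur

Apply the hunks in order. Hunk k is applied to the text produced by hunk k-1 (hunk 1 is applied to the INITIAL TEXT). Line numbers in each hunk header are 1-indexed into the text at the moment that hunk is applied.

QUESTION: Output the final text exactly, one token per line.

Hunk 1: at line 1 remove [ztvqb,gjn,mlug] add [ixedh,unhxr] -> 12 lines: doakw czkl ixedh unhxr bqs rxlk ufb eip mysyt vcmwu qkr hur
Hunk 2: at line 7 remove [mysyt] add [reakn,yntgl] -> 13 lines: doakw czkl ixedh unhxr bqs rxlk ufb eip reakn yntgl vcmwu qkr hur
Hunk 3: at line 1 remove [ixedh,unhxr,bqs] add [eaco,rxtq,wzpx] -> 13 lines: doakw czkl eaco rxtq wzpx rxlk ufb eip reakn yntgl vcmwu qkr hur
Hunk 4: at line 4 remove [rxlk,ufb,eip] add [gkry,tks] -> 12 lines: doakw czkl eaco rxtq wzpx gkry tks reakn yntgl vcmwu qkr hur
Hunk 5: at line 6 remove [reakn] add [qadz,rfpdk,kcgz] -> 14 lines: doakw czkl eaco rxtq wzpx gkry tks qadz rfpdk kcgz yntgl vcmwu qkr hur
Hunk 6: at line 9 remove [yntgl,vcmwu] add [dgg] -> 13 lines: doakw czkl eaco rxtq wzpx gkry tks qadz rfpdk kcgz dgg qkr hur

Answer: doakw
czkl
eaco
rxtq
wzpx
gkry
tks
qadz
rfpdk
kcgz
dgg
qkr
hur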